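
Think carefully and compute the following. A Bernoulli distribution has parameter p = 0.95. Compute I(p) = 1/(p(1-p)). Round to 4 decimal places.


For Bernoulli(p), Fisher information is I(p) = 1/(p*(1-p)).
p = 0.95, 1-p = 0.05.
p*(1-p) = 0.0475.
I(p) = 1/0.0475 = 21.0526

21.0526


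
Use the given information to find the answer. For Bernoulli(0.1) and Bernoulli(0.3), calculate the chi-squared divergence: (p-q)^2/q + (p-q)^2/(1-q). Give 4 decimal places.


Chi-squared divergence between Bernoulli distributions:
chi^2 = (p-q)^2/q + (p-q)^2/(1-q).
p = 0.1, q = 0.3, p-q = -0.2.
(p-q)^2 = 0.04.
term1 = 0.04/0.3 = 0.133333.
term2 = 0.04/0.7 = 0.057143.
chi^2 = 0.133333 + 0.057143 = 0.1905

0.1905


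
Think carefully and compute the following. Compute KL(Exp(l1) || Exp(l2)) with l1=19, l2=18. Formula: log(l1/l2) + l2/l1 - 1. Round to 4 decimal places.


KL divergence for exponential family:
KL = log(l1/l2) + l2/l1 - 1.
log(19/18) = 0.054067.
18/19 = 0.947368.
KL = 0.054067 + 0.947368 - 1 = 0.0014

0.0014


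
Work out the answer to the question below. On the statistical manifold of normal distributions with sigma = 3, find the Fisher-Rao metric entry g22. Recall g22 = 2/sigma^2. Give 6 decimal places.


For the 2-parameter normal family, the Fisher metric has:
  g11 = 1/sigma^2, g22 = 2/sigma^2.
sigma = 3, sigma^2 = 9.
g22 = 0.222222

0.222222


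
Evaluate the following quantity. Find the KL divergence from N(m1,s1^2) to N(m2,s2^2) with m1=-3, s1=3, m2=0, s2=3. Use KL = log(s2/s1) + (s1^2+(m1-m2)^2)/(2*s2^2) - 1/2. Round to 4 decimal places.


KL divergence between normal distributions:
KL = log(s2/s1) + (s1^2 + (m1-m2)^2)/(2*s2^2) - 1/2.
log(3/3) = 0.0.
(3^2 + (-3-0)^2)/(2*3^2) = (9 + 9)/18 = 1.0.
KL = 0.0 + 1.0 - 0.5 = 0.5000

0.5000


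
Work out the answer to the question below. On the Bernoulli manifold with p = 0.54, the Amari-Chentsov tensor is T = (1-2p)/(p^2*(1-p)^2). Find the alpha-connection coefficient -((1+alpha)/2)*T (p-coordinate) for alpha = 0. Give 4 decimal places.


Skewness (Amari-Chentsov) tensor: T = (1-2p)/(p^2*(1-p)^2).
p = 0.54, 1-2p = -0.08, p^2 = 0.2916, (1-p)^2 = 0.2116.
T = -0.08/(0.2916 * 0.2116) = -1.296543.
In the p-coordinate, Gamma^(alpha) = Gamma^(0) - (alpha/2)*T with Gamma^(0) = (1/2)*g'(p) = -T/2,
so Gamma^(alpha) = -((1+alpha)/2)*T.
alpha = 0, -(1+alpha)/2 = -0.5.
Gamma = -0.5 * -1.296543 = 0.6483

0.6483


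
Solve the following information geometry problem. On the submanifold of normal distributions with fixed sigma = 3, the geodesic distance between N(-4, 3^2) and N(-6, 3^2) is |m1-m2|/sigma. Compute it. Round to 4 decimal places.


On the fixed-variance normal subfamily, geodesic distance = |m1-m2|/sigma.
|-4 - -6| = 2.
sigma = 3.
d = 2/3 = 0.6667

0.6667


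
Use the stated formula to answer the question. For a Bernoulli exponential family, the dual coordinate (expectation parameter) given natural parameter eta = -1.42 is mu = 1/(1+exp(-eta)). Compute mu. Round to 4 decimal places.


Dual coordinate (expectation parameter) for Bernoulli:
mu = 1/(1+exp(-eta)).
eta = -1.42.
exp(-eta) = exp(1.42) = 4.13712.
mu = 1/(1+4.13712) = 0.1947

0.1947


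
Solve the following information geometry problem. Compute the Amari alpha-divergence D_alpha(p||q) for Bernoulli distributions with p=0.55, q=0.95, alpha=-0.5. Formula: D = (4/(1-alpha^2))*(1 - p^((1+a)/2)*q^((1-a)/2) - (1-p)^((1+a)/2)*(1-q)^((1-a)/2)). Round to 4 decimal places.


Amari alpha-divergence:
D = (4/(1-alpha^2))*(1 - p^((1+a)/2)*q^((1-a)/2) - (1-p)^((1+a)/2)*(1-q)^((1-a)/2)).
alpha = -0.5, p = 0.55, q = 0.95.
e1 = (1+alpha)/2 = 0.25, e2 = (1-alpha)/2 = 0.75.
t1 = p^e1 * q^e2 = 0.55^0.25 * 0.95^0.75 = 0.828673.
t2 = (1-p)^e1 * (1-q)^e2 = 0.45^0.25 * 0.05^0.75 = 0.086603.
4/(1-alpha^2) = 5.333333.
D = 5.333333*(1 - 0.828673 - 0.086603) = 0.4519

0.4519


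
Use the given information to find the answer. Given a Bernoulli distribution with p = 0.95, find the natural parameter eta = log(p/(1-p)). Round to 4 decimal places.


Natural parameter for Bernoulli: eta = log(p/(1-p)).
p = 0.95, 1-p = 0.05.
p/(1-p) = 19.0.
eta = log(19.0) = 2.9444

2.9444


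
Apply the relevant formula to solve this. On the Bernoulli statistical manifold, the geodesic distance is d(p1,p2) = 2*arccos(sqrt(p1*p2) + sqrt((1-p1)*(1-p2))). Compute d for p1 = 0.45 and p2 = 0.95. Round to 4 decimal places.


Geodesic distance on Bernoulli manifold:
d(p1,p2) = 2*arccos(sqrt(p1*p2) + sqrt((1-p1)*(1-p2))).
sqrt(p1*p2) = sqrt(0.45*0.95) = 0.653835.
sqrt((1-p1)*(1-p2)) = sqrt(0.55*0.05) = 0.165831.
arg = 0.653835 + 0.165831 = 0.819666.
d = 2*arccos(0.819666) = 1.2199

1.2199


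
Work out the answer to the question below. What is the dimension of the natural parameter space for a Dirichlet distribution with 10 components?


Exponential family dimension calculation:
Dirichlet with 10 components has 10 natural parameters.

10


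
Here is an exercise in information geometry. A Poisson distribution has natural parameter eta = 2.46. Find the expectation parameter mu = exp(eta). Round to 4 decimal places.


Expectation parameter for Poisson exponential family:
mu = exp(eta).
eta = 2.46.
mu = exp(2.46) = 11.7048

11.7048


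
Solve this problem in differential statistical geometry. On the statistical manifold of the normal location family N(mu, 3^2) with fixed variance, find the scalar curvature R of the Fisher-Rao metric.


This family has a single free parameter, so its statistical manifold
is 1-dimensional. The Riemann curvature tensor of any 1-dimensional
Riemannian manifold vanishes identically, so R = 0.

0


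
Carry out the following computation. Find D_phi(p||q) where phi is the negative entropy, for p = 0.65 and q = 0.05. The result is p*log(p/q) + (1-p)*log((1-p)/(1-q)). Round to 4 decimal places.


Bregman divergence with negative entropy generator:
D = p*log(p/q) + (1-p)*log((1-p)/(1-q)).
p = 0.65, q = 0.05.
p*log(p/q) = 0.65*log(0.65/0.05) = 1.667217.
(1-p)*log((1-p)/(1-q)) = 0.35*log(0.35/0.95) = -0.349485.
D = 1.667217 + -0.349485 = 1.3177

1.3177


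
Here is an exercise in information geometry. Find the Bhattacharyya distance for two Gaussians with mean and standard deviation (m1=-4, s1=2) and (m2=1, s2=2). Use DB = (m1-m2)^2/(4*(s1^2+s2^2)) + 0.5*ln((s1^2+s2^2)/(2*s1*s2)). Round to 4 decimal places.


Bhattacharyya distance between two Gaussians:
DB = (m1-m2)^2/(4*(s1^2+s2^2)) + (1/2)*ln((s1^2+s2^2)/(2*s1*s2)).
(m1-m2)^2 = (-5)^2 = 25.
s1^2+s2^2 = 4 + 4 = 8.
term1 = 25/32 = 0.78125.
term2 = 0.5*ln(8/8.0) = 0.0.
DB = 0.78125 + 0.0 = 0.7813

0.7813


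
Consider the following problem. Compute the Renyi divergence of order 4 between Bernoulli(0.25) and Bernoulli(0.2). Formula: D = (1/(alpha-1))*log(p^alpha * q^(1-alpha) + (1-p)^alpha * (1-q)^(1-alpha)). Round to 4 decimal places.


Renyi divergence of order alpha between Bernoulli distributions:
D = (1/(alpha-1))*log(p^alpha * q^(1-alpha) + (1-p)^alpha * (1-q)^(1-alpha)).
alpha = 4, p = 0.25, q = 0.2.
p^alpha * q^(1-alpha) = 0.25^4 * 0.2^-3 = 0.488281.
(1-p)^alpha * (1-q)^(1-alpha) = 0.75^4 * 0.8^-3 = 0.617981.
sum = 0.488281 + 0.617981 = 1.106262.
D = (1/3)*log(1.106262) = 0.0337

0.0337


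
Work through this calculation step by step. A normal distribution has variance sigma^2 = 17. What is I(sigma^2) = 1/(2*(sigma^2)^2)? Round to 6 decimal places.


Fisher information for variance: I(sigma^2) = 1/(2*sigma^4).
sigma^2 = 17, so sigma^4 = 289.
I = 1/(2*289) = 1/578 = 0.001730

0.001730


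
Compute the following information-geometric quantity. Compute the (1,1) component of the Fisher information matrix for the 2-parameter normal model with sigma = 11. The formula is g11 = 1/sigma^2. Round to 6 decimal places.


For the 2-parameter normal family, the Fisher metric has:
  g11 = 1/sigma^2, g22 = 2/sigma^2.
sigma = 11, sigma^2 = 121.
g11 = 0.008264

0.008264


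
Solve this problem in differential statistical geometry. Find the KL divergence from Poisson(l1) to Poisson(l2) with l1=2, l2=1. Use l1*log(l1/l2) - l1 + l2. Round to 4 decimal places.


KL divergence for Poisson:
KL = l1*log(l1/l2) - l1 + l2.
l1 = 2, l2 = 1.
log(2/1) = 0.693147.
l1*log(l1/l2) = 2 * 0.693147 = 1.386294.
KL = 1.386294 - 2 + 1 = 0.3863

0.3863


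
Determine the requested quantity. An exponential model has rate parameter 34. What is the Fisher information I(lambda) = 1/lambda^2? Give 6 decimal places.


Fisher information for exponential: I(lambda) = 1/lambda^2.
lambda = 34, lambda^2 = 1156.
I = 1/1156 = 0.000865

0.000865


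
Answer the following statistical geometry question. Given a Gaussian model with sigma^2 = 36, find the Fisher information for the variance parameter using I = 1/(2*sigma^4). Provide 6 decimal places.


Fisher information for variance: I(sigma^2) = 1/(2*sigma^4).
sigma^2 = 36, so sigma^4 = 1296.
I = 1/(2*1296) = 1/2592 = 0.000386

0.000386


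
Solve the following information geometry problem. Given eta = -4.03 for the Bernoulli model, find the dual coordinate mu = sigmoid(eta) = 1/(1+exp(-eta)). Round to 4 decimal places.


Dual coordinate (expectation parameter) for Bernoulli:
mu = 1/(1+exp(-eta)).
eta = -4.03.
exp(-eta) = exp(4.03) = 56.260911.
mu = 1/(1+56.260911) = 0.0175

0.0175


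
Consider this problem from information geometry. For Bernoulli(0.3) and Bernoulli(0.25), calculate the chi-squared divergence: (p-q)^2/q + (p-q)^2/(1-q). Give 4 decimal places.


Chi-squared divergence between Bernoulli distributions:
chi^2 = (p-q)^2/q + (p-q)^2/(1-q).
p = 0.3, q = 0.25, p-q = 0.05.
(p-q)^2 = 0.0025.
term1 = 0.0025/0.25 = 0.01.
term2 = 0.0025/0.75 = 0.003333.
chi^2 = 0.01 + 0.003333 = 0.0133

0.0133


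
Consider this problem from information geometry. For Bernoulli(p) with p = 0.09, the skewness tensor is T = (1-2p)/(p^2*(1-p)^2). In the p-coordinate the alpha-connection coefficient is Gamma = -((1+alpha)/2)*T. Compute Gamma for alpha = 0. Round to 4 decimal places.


Skewness (Amari-Chentsov) tensor: T = (1-2p)/(p^2*(1-p)^2).
p = 0.09, 1-2p = 0.82, p^2 = 0.0081, (1-p)^2 = 0.8281.
T = 0.82/(0.0081 * 0.8281) = 122.249206.
In the p-coordinate, Gamma^(alpha) = Gamma^(0) - (alpha/2)*T with Gamma^(0) = (1/2)*g'(p) = -T/2,
so Gamma^(alpha) = -((1+alpha)/2)*T.
alpha = 0, -(1+alpha)/2 = -0.5.
Gamma = -0.5 * 122.249206 = -61.1246

-61.1246


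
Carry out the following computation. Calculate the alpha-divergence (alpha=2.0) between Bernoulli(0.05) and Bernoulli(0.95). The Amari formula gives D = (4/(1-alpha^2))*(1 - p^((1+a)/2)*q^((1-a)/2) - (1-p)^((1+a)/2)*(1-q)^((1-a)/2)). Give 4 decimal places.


Amari alpha-divergence:
D = (4/(1-alpha^2))*(1 - p^((1+a)/2)*q^((1-a)/2) - (1-p)^((1+a)/2)*(1-q)^((1-a)/2)).
alpha = 2.0, p = 0.05, q = 0.95.
e1 = (1+alpha)/2 = 1.5, e2 = (1-alpha)/2 = -0.5.
t1 = p^e1 * q^e2 = 0.05^1.5 * 0.95^-0.5 = 0.011471.
t2 = (1-p)^e1 * (1-q)^e2 = 0.95^1.5 * 0.05^-0.5 = 4.140954.
4/(1-alpha^2) = -1.333333.
D = -1.333333*(1 - 0.011471 - 4.140954) = 4.2032

4.2032


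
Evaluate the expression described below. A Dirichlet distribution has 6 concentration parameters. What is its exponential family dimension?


Exponential family dimension calculation:
Dirichlet with 6 components has 6 natural parameters.

6


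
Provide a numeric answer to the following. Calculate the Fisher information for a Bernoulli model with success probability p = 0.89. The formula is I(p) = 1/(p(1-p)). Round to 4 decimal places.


For Bernoulli(p), Fisher information is I(p) = 1/(p*(1-p)).
p = 0.89, 1-p = 0.11.
p*(1-p) = 0.0979.
I(p) = 1/0.0979 = 10.2145

10.2145


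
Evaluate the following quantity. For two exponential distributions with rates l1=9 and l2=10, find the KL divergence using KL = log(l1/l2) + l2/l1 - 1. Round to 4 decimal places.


KL divergence for exponential family:
KL = log(l1/l2) + l2/l1 - 1.
log(9/10) = -0.105361.
10/9 = 1.111111.
KL = -0.105361 + 1.111111 - 1 = 0.0058

0.0058


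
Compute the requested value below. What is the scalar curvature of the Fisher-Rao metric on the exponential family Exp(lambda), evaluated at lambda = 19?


This family has a single free parameter, so its statistical manifold
is 1-dimensional. The Riemann curvature tensor of any 1-dimensional
Riemannian manifold vanishes identically, so R = 0.

0


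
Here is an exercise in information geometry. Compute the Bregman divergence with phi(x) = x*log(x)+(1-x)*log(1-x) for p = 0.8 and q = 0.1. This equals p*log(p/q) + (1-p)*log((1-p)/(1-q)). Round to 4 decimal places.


Bregman divergence with negative entropy generator:
D = p*log(p/q) + (1-p)*log((1-p)/(1-q)).
p = 0.8, q = 0.1.
p*log(p/q) = 0.8*log(0.8/0.1) = 1.663553.
(1-p)*log((1-p)/(1-q)) = 0.2*log(0.2/0.9) = -0.300815.
D = 1.663553 + -0.300815 = 1.3627

1.3627


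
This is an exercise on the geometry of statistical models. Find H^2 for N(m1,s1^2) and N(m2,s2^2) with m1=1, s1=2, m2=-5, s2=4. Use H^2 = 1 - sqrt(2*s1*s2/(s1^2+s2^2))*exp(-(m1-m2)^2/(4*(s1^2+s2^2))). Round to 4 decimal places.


Squared Hellinger distance for Gaussians:
H^2 = 1 - sqrt(2*s1*s2/(s1^2+s2^2)) * exp(-(m1-m2)^2/(4*(s1^2+s2^2))).
s1^2 = 4, s2^2 = 16, s1^2+s2^2 = 20.
sqrt(2*2*4/(20)) = 0.894427.
(m1-m2)^2 = (6)^2 = 36.
exp(-36/(4*20)) = exp(-0.45) = 0.637628.
H^2 = 1 - 0.894427*0.637628 = 0.4297

0.4297


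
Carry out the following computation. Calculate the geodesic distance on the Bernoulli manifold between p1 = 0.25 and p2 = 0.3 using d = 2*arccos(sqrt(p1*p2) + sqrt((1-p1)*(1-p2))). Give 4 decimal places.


Geodesic distance on Bernoulli manifold:
d(p1,p2) = 2*arccos(sqrt(p1*p2) + sqrt((1-p1)*(1-p2))).
sqrt(p1*p2) = sqrt(0.25*0.3) = 0.273861.
sqrt((1-p1)*(1-p2)) = sqrt(0.75*0.7) = 0.724569.
arg = 0.273861 + 0.724569 = 0.99843.
d = 2*arccos(0.99843) = 0.1121

0.1121


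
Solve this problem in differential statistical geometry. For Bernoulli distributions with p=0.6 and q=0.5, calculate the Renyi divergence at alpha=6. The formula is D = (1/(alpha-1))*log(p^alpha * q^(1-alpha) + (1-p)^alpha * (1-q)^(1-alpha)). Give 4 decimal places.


Renyi divergence of order alpha between Bernoulli distributions:
D = (1/(alpha-1))*log(p^alpha * q^(1-alpha) + (1-p)^alpha * (1-q)^(1-alpha)).
alpha = 6, p = 0.6, q = 0.5.
p^alpha * q^(1-alpha) = 0.6^6 * 0.5^-5 = 1.492992.
(1-p)^alpha * (1-q)^(1-alpha) = 0.4^6 * 0.5^-5 = 0.131072.
sum = 1.492992 + 0.131072 = 1.624064.
D = (1/5)*log(1.624064) = 0.0970

0.0970


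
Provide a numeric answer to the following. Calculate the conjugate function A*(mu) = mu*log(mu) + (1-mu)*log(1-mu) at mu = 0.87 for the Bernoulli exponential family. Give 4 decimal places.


Legendre transform for Bernoulli:
A*(mu) = mu*log(mu) + (1-mu)*log(1-mu).
mu = 0.87, 1-mu = 0.13.
mu*log(mu) = 0.87*log(0.87) = -0.121158.
(1-mu)*log(1-mu) = 0.13*log(0.13) = -0.265229.
A* = -0.121158 + -0.265229 = -0.3864

-0.3864


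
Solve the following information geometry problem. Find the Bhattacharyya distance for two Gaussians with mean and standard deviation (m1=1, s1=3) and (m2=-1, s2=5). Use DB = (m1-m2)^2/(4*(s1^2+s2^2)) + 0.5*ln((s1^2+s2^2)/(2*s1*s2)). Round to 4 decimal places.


Bhattacharyya distance between two Gaussians:
DB = (m1-m2)^2/(4*(s1^2+s2^2)) + (1/2)*ln((s1^2+s2^2)/(2*s1*s2)).
(m1-m2)^2 = (2)^2 = 4.
s1^2+s2^2 = 9 + 25 = 34.
term1 = 4/136 = 0.029412.
term2 = 0.5*ln(34/30.0) = 0.062582.
DB = 0.029412 + 0.062582 = 0.0920

0.0920


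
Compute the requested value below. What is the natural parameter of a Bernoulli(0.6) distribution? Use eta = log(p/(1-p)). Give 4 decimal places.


Natural parameter for Bernoulli: eta = log(p/(1-p)).
p = 0.6, 1-p = 0.4.
p/(1-p) = 1.5.
eta = log(1.5) = 0.4055

0.4055


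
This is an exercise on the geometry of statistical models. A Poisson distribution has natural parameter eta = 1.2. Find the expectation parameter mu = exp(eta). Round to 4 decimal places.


Expectation parameter for Poisson exponential family:
mu = exp(eta).
eta = 1.2.
mu = exp(1.2) = 3.3201

3.3201


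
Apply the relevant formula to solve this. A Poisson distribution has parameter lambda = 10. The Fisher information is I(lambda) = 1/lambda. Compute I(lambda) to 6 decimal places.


Fisher information for Poisson: I(lambda) = 1/lambda.
lambda = 10.
I(lambda) = 1/10 = 0.100000

0.100000


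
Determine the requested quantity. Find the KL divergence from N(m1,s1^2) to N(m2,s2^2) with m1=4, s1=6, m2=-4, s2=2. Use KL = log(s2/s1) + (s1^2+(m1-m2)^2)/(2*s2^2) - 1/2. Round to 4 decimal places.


KL divergence between normal distributions:
KL = log(s2/s1) + (s1^2 + (m1-m2)^2)/(2*s2^2) - 1/2.
log(2/6) = -1.098612.
(6^2 + (4--4)^2)/(2*2^2) = (36 + 64)/8 = 12.5.
KL = -1.098612 + 12.5 - 0.5 = 10.9014

10.9014


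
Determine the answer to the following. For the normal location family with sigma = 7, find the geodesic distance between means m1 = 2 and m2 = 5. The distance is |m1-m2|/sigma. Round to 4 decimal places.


On the fixed-variance normal subfamily, geodesic distance = |m1-m2|/sigma.
|2 - 5| = 3.
sigma = 7.
d = 3/7 = 0.4286

0.4286


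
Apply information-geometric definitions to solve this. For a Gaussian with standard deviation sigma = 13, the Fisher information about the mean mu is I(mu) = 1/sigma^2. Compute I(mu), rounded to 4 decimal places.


The Fisher information for the mean of a normal distribution is I(mu) = 1/sigma^2.
sigma = 13, so sigma^2 = 169.
I(mu) = 1/169 = 0.0059

0.0059


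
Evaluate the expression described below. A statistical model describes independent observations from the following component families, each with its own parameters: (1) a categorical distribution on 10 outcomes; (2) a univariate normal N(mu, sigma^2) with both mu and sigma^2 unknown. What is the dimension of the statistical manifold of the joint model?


The dimension of a statistical manifold equals the number of free
(independent) real parameters of the model. For a product of independent
blocks the parameter counts add.
- categorical on 10 outcomes (probabilities sum to 1): 10-1 = 9.
- normal (mu, sigma^2): 2.
Total = 9 + 2 = 11.
Dimension = 11

11


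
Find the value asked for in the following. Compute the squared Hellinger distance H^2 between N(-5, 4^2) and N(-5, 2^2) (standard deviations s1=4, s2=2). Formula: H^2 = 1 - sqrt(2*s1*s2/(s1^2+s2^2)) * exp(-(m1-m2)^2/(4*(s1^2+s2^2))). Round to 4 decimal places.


Squared Hellinger distance for Gaussians:
H^2 = 1 - sqrt(2*s1*s2/(s1^2+s2^2)) * exp(-(m1-m2)^2/(4*(s1^2+s2^2))).
s1^2 = 16, s2^2 = 4, s1^2+s2^2 = 20.
sqrt(2*4*2/(20)) = 0.894427.
(m1-m2)^2 = (0)^2 = 0.
exp(-0/(4*20)) = exp(0.0) = 1.0.
H^2 = 1 - 0.894427*1.0 = 0.1056

0.1056


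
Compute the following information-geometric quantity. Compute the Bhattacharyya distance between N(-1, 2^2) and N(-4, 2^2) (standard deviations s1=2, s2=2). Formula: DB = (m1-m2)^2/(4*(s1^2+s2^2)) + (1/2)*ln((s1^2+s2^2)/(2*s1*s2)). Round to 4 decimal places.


Bhattacharyya distance between two Gaussians:
DB = (m1-m2)^2/(4*(s1^2+s2^2)) + (1/2)*ln((s1^2+s2^2)/(2*s1*s2)).
(m1-m2)^2 = (3)^2 = 9.
s1^2+s2^2 = 4 + 4 = 8.
term1 = 9/32 = 0.28125.
term2 = 0.5*ln(8/8.0) = 0.0.
DB = 0.28125 + 0.0 = 0.2813

0.2813


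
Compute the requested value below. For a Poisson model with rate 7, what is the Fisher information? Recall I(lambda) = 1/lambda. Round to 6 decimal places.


Fisher information for Poisson: I(lambda) = 1/lambda.
lambda = 7.
I(lambda) = 1/7 = 0.142857

0.142857


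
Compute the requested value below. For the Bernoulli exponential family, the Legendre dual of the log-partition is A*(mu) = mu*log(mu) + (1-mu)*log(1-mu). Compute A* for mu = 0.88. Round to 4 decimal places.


Legendre transform for Bernoulli:
A*(mu) = mu*log(mu) + (1-mu)*log(1-mu).
mu = 0.88, 1-mu = 0.12.
mu*log(mu) = 0.88*log(0.88) = -0.112493.
(1-mu)*log(1-mu) = 0.12*log(0.12) = -0.254432.
A* = -0.112493 + -0.254432 = -0.3669

-0.3669


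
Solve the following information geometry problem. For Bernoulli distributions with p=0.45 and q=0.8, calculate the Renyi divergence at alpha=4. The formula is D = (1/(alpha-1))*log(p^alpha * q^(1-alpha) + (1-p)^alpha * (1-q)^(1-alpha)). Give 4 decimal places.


Renyi divergence of order alpha between Bernoulli distributions:
D = (1/(alpha-1))*log(p^alpha * q^(1-alpha) + (1-p)^alpha * (1-q)^(1-alpha)).
alpha = 4, p = 0.45, q = 0.8.
p^alpha * q^(1-alpha) = 0.45^4 * 0.8^-3 = 0.08009.
(1-p)^alpha * (1-q)^(1-alpha) = 0.55^4 * 0.2^-3 = 11.438281.
sum = 0.08009 + 11.438281 = 11.518372.
D = (1/3)*log(11.518372) = 0.8146

0.8146


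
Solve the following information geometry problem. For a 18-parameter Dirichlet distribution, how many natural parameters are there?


Exponential family dimension calculation:
Dirichlet with 18 components has 18 natural parameters.

18


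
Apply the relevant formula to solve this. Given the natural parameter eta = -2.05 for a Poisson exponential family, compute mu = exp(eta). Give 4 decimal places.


Expectation parameter for Poisson exponential family:
mu = exp(eta).
eta = -2.05.
mu = exp(-2.05) = 0.1287

0.1287


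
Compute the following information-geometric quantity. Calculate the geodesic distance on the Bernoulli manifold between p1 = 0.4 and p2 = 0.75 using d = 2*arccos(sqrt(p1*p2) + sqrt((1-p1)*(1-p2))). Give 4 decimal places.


Geodesic distance on Bernoulli manifold:
d(p1,p2) = 2*arccos(sqrt(p1*p2) + sqrt((1-p1)*(1-p2))).
sqrt(p1*p2) = sqrt(0.4*0.75) = 0.547723.
sqrt((1-p1)*(1-p2)) = sqrt(0.6*0.25) = 0.387298.
arg = 0.547723 + 0.387298 = 0.935021.
d = 2*arccos(0.935021) = 0.7250

0.7250


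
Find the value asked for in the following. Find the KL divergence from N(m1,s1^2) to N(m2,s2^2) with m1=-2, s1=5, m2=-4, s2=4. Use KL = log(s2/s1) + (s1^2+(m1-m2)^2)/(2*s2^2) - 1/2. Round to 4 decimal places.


KL divergence between normal distributions:
KL = log(s2/s1) + (s1^2 + (m1-m2)^2)/(2*s2^2) - 1/2.
log(4/5) = -0.223144.
(5^2 + (-2--4)^2)/(2*4^2) = (25 + 4)/32 = 0.90625.
KL = -0.223144 + 0.90625 - 0.5 = 0.1831

0.1831


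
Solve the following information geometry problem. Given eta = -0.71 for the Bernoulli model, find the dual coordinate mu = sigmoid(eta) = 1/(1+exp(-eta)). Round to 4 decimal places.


Dual coordinate (expectation parameter) for Bernoulli:
mu = 1/(1+exp(-eta)).
eta = -0.71.
exp(-eta) = exp(0.71) = 2.033991.
mu = 1/(1+2.033991) = 0.3296

0.3296


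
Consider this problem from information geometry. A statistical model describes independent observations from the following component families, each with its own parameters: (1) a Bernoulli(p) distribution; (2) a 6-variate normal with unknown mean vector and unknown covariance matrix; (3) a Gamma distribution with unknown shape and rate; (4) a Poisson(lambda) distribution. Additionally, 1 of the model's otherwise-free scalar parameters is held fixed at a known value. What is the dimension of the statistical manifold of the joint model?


The dimension of a statistical manifold equals the number of free
(independent) real parameters of the model. For a product of independent
blocks the parameter counts add.
- Bernoulli (p): 1.
- 6-variate normal: 6 (mean) + 6*7/2 = 21 (symmetric covariance) = 27.
- Gamma (shape, rate): 2.
- Poisson (lambda): 1.
Total = 1 + 27 + 2 + 1 = 31.
1 parameter(s) fixed at known values: 31 - 1 = 30.
Dimension = 30

30


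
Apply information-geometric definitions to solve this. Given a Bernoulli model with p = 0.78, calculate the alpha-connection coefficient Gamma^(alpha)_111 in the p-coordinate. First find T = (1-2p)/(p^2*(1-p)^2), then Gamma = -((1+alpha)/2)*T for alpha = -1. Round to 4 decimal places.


Skewness (Amari-Chentsov) tensor: T = (1-2p)/(p^2*(1-p)^2).
p = 0.78, 1-2p = -0.56, p^2 = 0.6084, (1-p)^2 = 0.0484.
T = -0.56/(0.6084 * 0.0484) = -19.017502.
In the p-coordinate, Gamma^(alpha) = Gamma^(0) - (alpha/2)*T with Gamma^(0) = (1/2)*g'(p) = -T/2,
so Gamma^(alpha) = -((1+alpha)/2)*T.
alpha = -1, -(1+alpha)/2 = 0.0.
Gamma = 0.0 * -19.017502 = 0.0000

0.0000


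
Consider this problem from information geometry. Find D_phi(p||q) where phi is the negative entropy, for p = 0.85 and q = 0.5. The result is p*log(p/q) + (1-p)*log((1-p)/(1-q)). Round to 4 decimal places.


Bregman divergence with negative entropy generator:
D = p*log(p/q) + (1-p)*log((1-p)/(1-q)).
p = 0.85, q = 0.5.
p*log(p/q) = 0.85*log(0.85/0.5) = 0.451034.
(1-p)*log((1-p)/(1-q)) = 0.15*log(0.15/0.5) = -0.180596.
D = 0.451034 + -0.180596 = 0.2704

0.2704


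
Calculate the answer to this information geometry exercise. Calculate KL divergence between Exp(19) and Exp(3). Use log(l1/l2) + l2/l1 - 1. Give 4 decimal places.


KL divergence for exponential family:
KL = log(l1/l2) + l2/l1 - 1.
log(19/3) = 1.845827.
3/19 = 0.157895.
KL = 1.845827 + 0.157895 - 1 = 1.0037

1.0037


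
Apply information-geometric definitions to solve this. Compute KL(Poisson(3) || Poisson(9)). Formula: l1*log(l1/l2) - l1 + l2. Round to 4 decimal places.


KL divergence for Poisson:
KL = l1*log(l1/l2) - l1 + l2.
l1 = 3, l2 = 9.
log(3/9) = -1.098612.
l1*log(l1/l2) = 3 * -1.098612 = -3.295837.
KL = -3.295837 - 3 + 9 = 2.7042

2.7042


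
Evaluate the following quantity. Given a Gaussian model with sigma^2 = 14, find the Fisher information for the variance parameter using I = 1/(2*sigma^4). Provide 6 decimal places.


Fisher information for variance: I(sigma^2) = 1/(2*sigma^4).
sigma^2 = 14, so sigma^4 = 196.
I = 1/(2*196) = 1/392 = 0.002551

0.002551


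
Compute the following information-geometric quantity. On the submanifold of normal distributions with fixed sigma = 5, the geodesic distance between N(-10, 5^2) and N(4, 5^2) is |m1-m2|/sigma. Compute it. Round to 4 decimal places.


On the fixed-variance normal subfamily, geodesic distance = |m1-m2|/sigma.
|-10 - 4| = 14.
sigma = 5.
d = 14/5 = 2.8000

2.8000


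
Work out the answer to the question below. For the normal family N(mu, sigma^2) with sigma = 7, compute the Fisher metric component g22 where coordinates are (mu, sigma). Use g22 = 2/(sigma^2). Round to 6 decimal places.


For the 2-parameter normal family, the Fisher metric has:
  g11 = 1/sigma^2, g22 = 2/sigma^2.
sigma = 7, sigma^2 = 49.
g22 = 0.040816

0.040816


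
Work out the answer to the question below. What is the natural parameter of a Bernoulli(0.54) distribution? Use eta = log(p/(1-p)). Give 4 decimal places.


Natural parameter for Bernoulli: eta = log(p/(1-p)).
p = 0.54, 1-p = 0.46.
p/(1-p) = 1.173913.
eta = log(1.173913) = 0.1603

0.1603


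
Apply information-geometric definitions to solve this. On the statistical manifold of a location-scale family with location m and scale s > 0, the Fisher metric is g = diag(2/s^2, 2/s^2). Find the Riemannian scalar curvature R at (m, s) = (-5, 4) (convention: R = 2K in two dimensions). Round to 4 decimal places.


The metric has the form g = (A dm^2 + B ds^2)/s^2 with A = 2, B = 2.
Substitute u = sqrt(A/B)*m: g = B*(du^2 + ds^2)/s^2, i.e. B times the
Poincare upper half-plane metric, which has constant Gaussian curvature -1.
Scaling a 2D metric by a constant c divides the Gaussian curvature by c,
so K = -1/B = -1/(2) = -0.5000 everywhere (the point (m, s) = (-5, 4) is irrelevant:
the curvature is constant).
Scalar curvature in dimension 2: R = 2K = -2/(2) = -1.0000.

-1.0000


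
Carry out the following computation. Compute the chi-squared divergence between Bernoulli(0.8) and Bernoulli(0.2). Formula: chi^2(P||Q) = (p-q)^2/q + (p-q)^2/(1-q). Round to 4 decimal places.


Chi-squared divergence between Bernoulli distributions:
chi^2 = (p-q)^2/q + (p-q)^2/(1-q).
p = 0.8, q = 0.2, p-q = 0.6.
(p-q)^2 = 0.36.
term1 = 0.36/0.2 = 1.8.
term2 = 0.36/0.8 = 0.45.
chi^2 = 1.8 + 0.45 = 2.2500

2.2500


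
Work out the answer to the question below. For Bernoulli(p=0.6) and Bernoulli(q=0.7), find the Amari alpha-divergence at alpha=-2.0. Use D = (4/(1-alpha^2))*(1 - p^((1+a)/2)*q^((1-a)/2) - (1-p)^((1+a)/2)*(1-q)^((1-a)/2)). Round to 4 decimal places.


Amari alpha-divergence:
D = (4/(1-alpha^2))*(1 - p^((1+a)/2)*q^((1-a)/2) - (1-p)^((1+a)/2)*(1-q)^((1-a)/2)).
alpha = -2.0, p = 0.6, q = 0.7.
e1 = (1+alpha)/2 = -0.5, e2 = (1-alpha)/2 = 1.5.
t1 = p^e1 * q^e2 = 0.6^-0.5 * 0.7^1.5 = 0.756086.
t2 = (1-p)^e1 * (1-q)^e2 = 0.4^-0.5 * 0.3^1.5 = 0.259808.
4/(1-alpha^2) = -1.333333.
D = -1.333333*(1 - 0.756086 - 0.259808) = 0.0212

0.0212


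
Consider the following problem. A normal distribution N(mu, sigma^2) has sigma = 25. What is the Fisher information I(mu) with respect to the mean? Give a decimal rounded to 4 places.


The Fisher information for the mean of a normal distribution is I(mu) = 1/sigma^2.
sigma = 25, so sigma^2 = 625.
I(mu) = 1/625 = 0.0016

0.0016


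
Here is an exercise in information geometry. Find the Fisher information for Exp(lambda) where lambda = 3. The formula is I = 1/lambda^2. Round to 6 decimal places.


Fisher information for exponential: I(lambda) = 1/lambda^2.
lambda = 3, lambda^2 = 9.
I = 1/9 = 0.111111

0.111111


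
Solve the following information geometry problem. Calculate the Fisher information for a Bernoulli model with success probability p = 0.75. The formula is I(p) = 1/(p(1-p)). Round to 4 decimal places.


For Bernoulli(p), Fisher information is I(p) = 1/(p*(1-p)).
p = 0.75, 1-p = 0.25.
p*(1-p) = 0.1875.
I(p) = 1/0.1875 = 5.3333

5.3333


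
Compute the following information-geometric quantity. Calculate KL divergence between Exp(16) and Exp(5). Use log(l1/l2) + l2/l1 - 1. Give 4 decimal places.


KL divergence for exponential family:
KL = log(l1/l2) + l2/l1 - 1.
log(16/5) = 1.163151.
5/16 = 0.3125.
KL = 1.163151 + 0.3125 - 1 = 0.4757

0.4757


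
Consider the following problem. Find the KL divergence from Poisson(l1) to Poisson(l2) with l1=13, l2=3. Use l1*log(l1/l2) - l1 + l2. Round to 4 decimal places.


KL divergence for Poisson:
KL = l1*log(l1/l2) - l1 + l2.
l1 = 13, l2 = 3.
log(13/3) = 1.466337.
l1*log(l1/l2) = 13 * 1.466337 = 19.062382.
KL = 19.062382 - 13 + 3 = 9.0624

9.0624


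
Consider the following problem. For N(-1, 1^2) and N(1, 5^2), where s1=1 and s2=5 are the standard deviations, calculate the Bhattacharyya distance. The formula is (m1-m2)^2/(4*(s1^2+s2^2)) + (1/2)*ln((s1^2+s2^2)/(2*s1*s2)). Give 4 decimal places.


Bhattacharyya distance between two Gaussians:
DB = (m1-m2)^2/(4*(s1^2+s2^2)) + (1/2)*ln((s1^2+s2^2)/(2*s1*s2)).
(m1-m2)^2 = (-2)^2 = 4.
s1^2+s2^2 = 1 + 25 = 26.
term1 = 4/104 = 0.038462.
term2 = 0.5*ln(26/10.0) = 0.477756.
DB = 0.038462 + 0.477756 = 0.5162

0.5162


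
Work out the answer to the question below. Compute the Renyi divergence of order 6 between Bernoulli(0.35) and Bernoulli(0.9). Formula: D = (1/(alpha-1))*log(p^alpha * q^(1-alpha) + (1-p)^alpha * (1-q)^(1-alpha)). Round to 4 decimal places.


Renyi divergence of order alpha between Bernoulli distributions:
D = (1/(alpha-1))*log(p^alpha * q^(1-alpha) + (1-p)^alpha * (1-q)^(1-alpha)).
alpha = 6, p = 0.35, q = 0.9.
p^alpha * q^(1-alpha) = 0.35^6 * 0.9^-5 = 0.003113.
(1-p)^alpha * (1-q)^(1-alpha) = 0.65^6 * 0.1^-5 = 7541.889063.
sum = 0.003113 + 7541.889063 = 7541.892176.
D = (1/5)*log(7541.892176) = 1.7856

1.7856


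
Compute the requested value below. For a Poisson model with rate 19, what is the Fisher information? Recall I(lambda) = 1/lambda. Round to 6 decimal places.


Fisher information for Poisson: I(lambda) = 1/lambda.
lambda = 19.
I(lambda) = 1/19 = 0.052632

0.052632


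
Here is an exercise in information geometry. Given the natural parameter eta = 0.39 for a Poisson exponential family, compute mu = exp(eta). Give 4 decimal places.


Expectation parameter for Poisson exponential family:
mu = exp(eta).
eta = 0.39.
mu = exp(0.39) = 1.4770

1.4770


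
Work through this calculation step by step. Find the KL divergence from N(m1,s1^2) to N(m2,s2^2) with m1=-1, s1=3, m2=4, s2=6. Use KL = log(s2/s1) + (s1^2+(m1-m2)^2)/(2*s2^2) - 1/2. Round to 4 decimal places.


KL divergence between normal distributions:
KL = log(s2/s1) + (s1^2 + (m1-m2)^2)/(2*s2^2) - 1/2.
log(6/3) = 0.693147.
(3^2 + (-1-4)^2)/(2*6^2) = (9 + 25)/72 = 0.472222.
KL = 0.693147 + 0.472222 - 0.5 = 0.6654

0.6654


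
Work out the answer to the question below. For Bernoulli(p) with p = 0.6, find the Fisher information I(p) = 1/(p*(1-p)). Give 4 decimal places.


For Bernoulli(p), Fisher information is I(p) = 1/(p*(1-p)).
p = 0.6, 1-p = 0.4.
p*(1-p) = 0.24.
I(p) = 1/0.24 = 4.1667

4.1667


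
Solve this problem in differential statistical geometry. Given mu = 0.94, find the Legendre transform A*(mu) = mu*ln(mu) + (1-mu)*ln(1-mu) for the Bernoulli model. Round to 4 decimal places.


Legendre transform for Bernoulli:
A*(mu) = mu*log(mu) + (1-mu)*log(1-mu).
mu = 0.94, 1-mu = 0.06.
mu*log(mu) = 0.94*log(0.94) = -0.058163.
(1-mu)*log(1-mu) = 0.06*log(0.06) = -0.168805.
A* = -0.058163 + -0.168805 = -0.2270

-0.2270


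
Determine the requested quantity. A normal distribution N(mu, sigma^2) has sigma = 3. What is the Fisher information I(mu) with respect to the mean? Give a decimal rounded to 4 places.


The Fisher information for the mean of a normal distribution is I(mu) = 1/sigma^2.
sigma = 3, so sigma^2 = 9.
I(mu) = 1/9 = 0.1111

0.1111


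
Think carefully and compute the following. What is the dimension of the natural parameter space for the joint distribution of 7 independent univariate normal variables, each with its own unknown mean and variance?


Exponential family dimension calculation:
Each univariate normal has two natural parameters (mu/sigma^2 and -1/(2 sigma^2)).
With 7 independent components, dim = 2 * 7 = 14.

14


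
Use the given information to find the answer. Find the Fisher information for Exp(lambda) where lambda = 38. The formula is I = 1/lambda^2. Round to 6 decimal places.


Fisher information for exponential: I(lambda) = 1/lambda^2.
lambda = 38, lambda^2 = 1444.
I = 1/1444 = 0.000693

0.000693


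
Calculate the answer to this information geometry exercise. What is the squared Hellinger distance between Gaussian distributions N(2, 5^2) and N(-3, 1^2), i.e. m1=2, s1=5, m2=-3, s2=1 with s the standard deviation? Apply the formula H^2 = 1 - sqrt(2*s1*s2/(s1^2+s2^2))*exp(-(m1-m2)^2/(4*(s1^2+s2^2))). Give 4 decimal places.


Squared Hellinger distance for Gaussians:
H^2 = 1 - sqrt(2*s1*s2/(s1^2+s2^2)) * exp(-(m1-m2)^2/(4*(s1^2+s2^2))).
s1^2 = 25, s2^2 = 1, s1^2+s2^2 = 26.
sqrt(2*5*1/(26)) = 0.620174.
(m1-m2)^2 = (5)^2 = 25.
exp(-25/(4*26)) = exp(-0.240385) = 0.786325.
H^2 = 1 - 0.620174*0.786325 = 0.5123

0.5123


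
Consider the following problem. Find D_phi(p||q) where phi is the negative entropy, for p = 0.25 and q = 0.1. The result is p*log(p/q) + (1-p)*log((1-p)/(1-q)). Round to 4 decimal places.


Bregman divergence with negative entropy generator:
D = p*log(p/q) + (1-p)*log((1-p)/(1-q)).
p = 0.25, q = 0.1.
p*log(p/q) = 0.25*log(0.25/0.1) = 0.229073.
(1-p)*log((1-p)/(1-q)) = 0.75*log(0.75/0.9) = -0.136741.
D = 0.229073 + -0.136741 = 0.0923

0.0923


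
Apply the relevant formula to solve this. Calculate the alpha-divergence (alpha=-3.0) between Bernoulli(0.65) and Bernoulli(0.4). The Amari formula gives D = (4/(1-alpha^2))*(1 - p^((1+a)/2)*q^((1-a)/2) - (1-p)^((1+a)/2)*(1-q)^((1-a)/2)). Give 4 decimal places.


Amari alpha-divergence:
D = (4/(1-alpha^2))*(1 - p^((1+a)/2)*q^((1-a)/2) - (1-p)^((1+a)/2)*(1-q)^((1-a)/2)).
alpha = -3.0, p = 0.65, q = 0.4.
e1 = (1+alpha)/2 = -1.0, e2 = (1-alpha)/2 = 2.0.
t1 = p^e1 * q^e2 = 0.65^-1.0 * 0.4^2.0 = 0.246154.
t2 = (1-p)^e1 * (1-q)^e2 = 0.35^-1.0 * 0.6^2.0 = 1.028571.
4/(1-alpha^2) = -0.5.
D = -0.5*(1 - 0.246154 - 1.028571) = 0.1374

0.1374


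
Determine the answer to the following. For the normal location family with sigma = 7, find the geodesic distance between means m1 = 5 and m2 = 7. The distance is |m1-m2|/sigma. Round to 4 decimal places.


On the fixed-variance normal subfamily, geodesic distance = |m1-m2|/sigma.
|5 - 7| = 2.
sigma = 7.
d = 2/7 = 0.2857

0.2857


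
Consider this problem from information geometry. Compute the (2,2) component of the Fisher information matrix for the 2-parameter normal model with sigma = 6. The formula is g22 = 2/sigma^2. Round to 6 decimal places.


For the 2-parameter normal family, the Fisher metric has:
  g11 = 1/sigma^2, g22 = 2/sigma^2.
sigma = 6, sigma^2 = 36.
g22 = 0.055556

0.055556


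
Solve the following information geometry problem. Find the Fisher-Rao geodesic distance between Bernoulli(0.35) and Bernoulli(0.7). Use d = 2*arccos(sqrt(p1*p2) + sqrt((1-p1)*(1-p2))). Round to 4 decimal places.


Geodesic distance on Bernoulli manifold:
d(p1,p2) = 2*arccos(sqrt(p1*p2) + sqrt((1-p1)*(1-p2))).
sqrt(p1*p2) = sqrt(0.35*0.7) = 0.494975.
sqrt((1-p1)*(1-p2)) = sqrt(0.65*0.3) = 0.441588.
arg = 0.494975 + 0.441588 = 0.936563.
d = 2*arccos(0.936563) = 0.7162

0.7162


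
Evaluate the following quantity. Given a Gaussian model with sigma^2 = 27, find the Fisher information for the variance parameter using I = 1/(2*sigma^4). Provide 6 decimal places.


Fisher information for variance: I(sigma^2) = 1/(2*sigma^4).
sigma^2 = 27, so sigma^4 = 729.
I = 1/(2*729) = 1/1458 = 0.000686

0.000686


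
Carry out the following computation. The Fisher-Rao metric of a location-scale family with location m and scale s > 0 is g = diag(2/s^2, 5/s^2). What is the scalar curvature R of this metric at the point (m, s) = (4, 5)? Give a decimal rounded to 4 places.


The metric has the form g = (A dm^2 + B ds^2)/s^2 with A = 2, B = 5.
Substitute u = sqrt(A/B)*m: g = B*(du^2 + ds^2)/s^2, i.e. B times the
Poincare upper half-plane metric, which has constant Gaussian curvature -1.
Scaling a 2D metric by a constant c divides the Gaussian curvature by c,
so K = -1/B = -1/(5) = -0.2000 everywhere (the point (m, s) = (4, 5) is irrelevant:
the curvature is constant).
Scalar curvature in dimension 2: R = 2K = -2/(5) = -0.4000.

-0.4000


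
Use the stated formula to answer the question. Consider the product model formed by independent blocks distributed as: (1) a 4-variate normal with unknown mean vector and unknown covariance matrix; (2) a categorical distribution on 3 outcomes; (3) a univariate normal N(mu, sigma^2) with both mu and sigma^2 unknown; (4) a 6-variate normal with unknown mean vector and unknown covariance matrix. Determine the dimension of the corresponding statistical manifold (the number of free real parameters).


The dimension of a statistical manifold equals the number of free
(independent) real parameters of the model. For a product of independent
blocks the parameter counts add.
- 4-variate normal: 4 (mean) + 4*5/2 = 10 (symmetric covariance) = 14.
- categorical on 3 outcomes (probabilities sum to 1): 3-1 = 2.
- normal (mu, sigma^2): 2.
- 6-variate normal: 6 (mean) + 6*7/2 = 21 (symmetric covariance) = 27.
Total = 14 + 2 + 2 + 27 = 45.
Dimension = 45

45


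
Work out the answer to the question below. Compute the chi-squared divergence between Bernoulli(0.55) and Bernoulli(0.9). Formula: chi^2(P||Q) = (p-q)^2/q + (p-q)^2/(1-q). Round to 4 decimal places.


Chi-squared divergence between Bernoulli distributions:
chi^2 = (p-q)^2/q + (p-q)^2/(1-q).
p = 0.55, q = 0.9, p-q = -0.35.
(p-q)^2 = 0.1225.
term1 = 0.1225/0.9 = 0.136111.
term2 = 0.1225/0.1 = 1.225.
chi^2 = 0.136111 + 1.225 = 1.3611

1.3611


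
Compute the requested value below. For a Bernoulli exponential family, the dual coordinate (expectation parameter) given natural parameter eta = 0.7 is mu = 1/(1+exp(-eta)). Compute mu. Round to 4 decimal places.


Dual coordinate (expectation parameter) for Bernoulli:
mu = 1/(1+exp(-eta)).
eta = 0.7.
exp(-eta) = exp(-0.7) = 0.496585.
mu = 1/(1+0.496585) = 0.6682

0.6682


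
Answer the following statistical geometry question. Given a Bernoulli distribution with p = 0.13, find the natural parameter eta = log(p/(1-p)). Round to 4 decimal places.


Natural parameter for Bernoulli: eta = log(p/(1-p)).
p = 0.13, 1-p = 0.87.
p/(1-p) = 0.149425.
eta = log(0.149425) = -1.9010

-1.9010


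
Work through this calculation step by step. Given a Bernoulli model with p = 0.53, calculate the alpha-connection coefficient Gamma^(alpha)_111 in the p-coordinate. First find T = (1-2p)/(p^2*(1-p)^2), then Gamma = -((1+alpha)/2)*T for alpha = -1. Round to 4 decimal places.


Skewness (Amari-Chentsov) tensor: T = (1-2p)/(p^2*(1-p)^2).
p = 0.53, 1-2p = -0.06, p^2 = 0.2809, (1-p)^2 = 0.2209.
T = -0.06/(0.2809 * 0.2209) = -0.96695.
In the p-coordinate, Gamma^(alpha) = Gamma^(0) - (alpha/2)*T with Gamma^(0) = (1/2)*g'(p) = -T/2,
so Gamma^(alpha) = -((1+alpha)/2)*T.
alpha = -1, -(1+alpha)/2 = 0.0.
Gamma = 0.0 * -0.96695 = 0.0000

0.0000
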